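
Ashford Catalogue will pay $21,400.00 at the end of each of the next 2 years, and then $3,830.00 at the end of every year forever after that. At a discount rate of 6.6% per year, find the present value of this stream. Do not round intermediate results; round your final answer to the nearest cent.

PV of 2-year annuity: $21,400.00 × [1 − (1+0.066)^−2] / 0.066 = 38907.17346
Perpetuity value at year 2: $3,830.00 / 0.066 = 58030.30303
PV of perpetuity: 58030.30303 / (1+0.066)^2 = 51067.00984
Total PV = 38907.17346 + 51067.00984 = 89974.18329

$89974.18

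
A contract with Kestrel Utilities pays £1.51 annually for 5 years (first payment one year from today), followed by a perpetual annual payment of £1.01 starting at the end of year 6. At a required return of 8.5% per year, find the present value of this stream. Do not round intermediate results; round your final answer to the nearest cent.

PV of 5-year annuity: £1.51 × [1 − (1+0.085)^−5] / 0.085 = 5.95037
Perpetuity value at year 5: £1.01 / 0.085 = 11.88235
PV of perpetuity: 11.88235 / (1+0.085)^5 = 7.90230
Total PV = 5.95037 + 7.90230 = 13.85267

£13.85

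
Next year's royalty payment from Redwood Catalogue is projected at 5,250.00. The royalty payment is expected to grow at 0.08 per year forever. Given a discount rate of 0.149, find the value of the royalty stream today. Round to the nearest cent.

Growing perpetuity: P = D₁ / (r − g) = 5,250.0000 / (0.149 − 0.08) = 76,086.96

76086.96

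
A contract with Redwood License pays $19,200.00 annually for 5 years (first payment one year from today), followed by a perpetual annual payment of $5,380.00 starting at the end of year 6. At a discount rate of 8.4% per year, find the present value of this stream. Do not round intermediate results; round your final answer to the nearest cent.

$118650.00

PV of 5-year annuity: $19,200.00 × [1 − (1+0.084)^−5] / 0.084 = 75858.59637
Perpetuity value at year 5: $5,380.00 / 0.084 = 64047.61905
PV of perpetuity: 64047.61905 / (1+0.084)^5 = 42791.40819
Total PV = 75858.59637 + 42791.40819 = 118650.00456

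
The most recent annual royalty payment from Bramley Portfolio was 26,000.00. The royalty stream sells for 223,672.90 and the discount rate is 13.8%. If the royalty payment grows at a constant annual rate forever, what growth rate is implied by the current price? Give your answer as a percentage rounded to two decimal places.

1.95%

P = D₀(1+g)/(r−g) ⇒ P(r−g) = D₀(1+g) ⇒ g(P+D₀) = P·r − D₀
g = (P·r − D₀)/(P + D₀) = (223,672.90×0.138 − 26,000.00) / (223,672.90 + 26,000.00) = 0.019493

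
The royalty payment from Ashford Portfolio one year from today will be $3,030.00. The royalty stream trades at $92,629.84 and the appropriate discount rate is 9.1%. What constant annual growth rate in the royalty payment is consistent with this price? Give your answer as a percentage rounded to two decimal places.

P = D₁/(r−g) ⇒ g = r − D₁/P = 0.091 − $3,030.00/$92,629.84 = 0.058289

5.83%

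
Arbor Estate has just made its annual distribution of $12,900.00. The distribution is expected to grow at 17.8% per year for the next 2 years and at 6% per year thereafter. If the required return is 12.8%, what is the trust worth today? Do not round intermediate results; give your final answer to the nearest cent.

$246851.08

D_1 = 15196.20000
D_2 = 17901.12360
Terminal value at year 2: TV = D_2×(1+g_2)/(r−g_2) = 18975.19102/0.068 = 279046.92671
P_0 = D_1/(1+r)^1 + D_2/(1+r)^2 + TV/(1+r)^2
    = 13471.80851 + 14068.96314 + 219310.30782 = 246851.07947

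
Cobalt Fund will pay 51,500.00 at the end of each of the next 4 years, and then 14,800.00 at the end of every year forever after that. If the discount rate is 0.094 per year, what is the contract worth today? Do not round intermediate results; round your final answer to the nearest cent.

275308.07

PV of 4-year annuity: 51,500.00 × [1 − (1+0.094)^−4] / 0.094 = 165391.14553
Perpetuity value at year 4: 14,800.00 / 0.094 = 157446.80851
PV of perpetuity: 157446.80851 / (1+0.094)^4 = 109916.92591
Total PV = 165391.14553 + 109916.92591 = 275308.07144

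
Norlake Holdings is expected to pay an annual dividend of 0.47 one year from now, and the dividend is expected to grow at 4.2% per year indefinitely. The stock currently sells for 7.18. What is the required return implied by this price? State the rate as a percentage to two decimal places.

10.75%

P = D₁/(r − g) ⇒ r = D₁/P + g = 0.4700/7.18 + 0.042 = 0.065460 + 0.042 = 0.107460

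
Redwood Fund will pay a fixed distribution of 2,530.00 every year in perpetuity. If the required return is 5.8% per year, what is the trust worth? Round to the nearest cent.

43620.69

Level perpetuity: PV = C / r = 2,530.00 / 0.058 = 43,620.69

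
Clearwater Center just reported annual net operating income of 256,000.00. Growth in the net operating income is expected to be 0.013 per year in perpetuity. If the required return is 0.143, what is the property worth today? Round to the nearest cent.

1994830.77

D₁ = D₀ × (1 + g) = 256,000.00 × 1.013 = 259,328.0000
Growing perpetuity: P = D₁ / (r − g) = 259,328.0000 / (0.143 − 0.013) = 1,994,830.77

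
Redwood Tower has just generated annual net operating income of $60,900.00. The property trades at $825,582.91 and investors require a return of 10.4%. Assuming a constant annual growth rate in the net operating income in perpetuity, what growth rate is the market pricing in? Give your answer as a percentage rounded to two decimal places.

2.82%

P = D₀(1+g)/(r−g) ⇒ P(r−g) = D₀(1+g) ⇒ g(P+D₀) = P·r − D₀
g = (P·r − D₀)/(P + D₀) = ($825,582.91×0.104 − $60,900.00) / ($825,582.91 + $60,900.00) = 0.028157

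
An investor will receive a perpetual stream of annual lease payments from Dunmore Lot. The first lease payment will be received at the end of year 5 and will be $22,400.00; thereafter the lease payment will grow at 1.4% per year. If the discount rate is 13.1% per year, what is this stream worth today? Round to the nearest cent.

$117006.97

Value at end of year 4: C₁ / (r − g) = $22,400.00 / (0.131 − 0.014) = $191,452.9915
Discount to today: PV = $191,452.9915 / (1 + 0.131)^4 = $191,452.9915 / 1.636253 = $117,006.97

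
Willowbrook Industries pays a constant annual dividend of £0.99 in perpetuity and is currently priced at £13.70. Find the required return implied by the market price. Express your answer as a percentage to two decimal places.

7.23%

P = C/r ⇒ r = C/P = £0.99/£13.70 = 0.072263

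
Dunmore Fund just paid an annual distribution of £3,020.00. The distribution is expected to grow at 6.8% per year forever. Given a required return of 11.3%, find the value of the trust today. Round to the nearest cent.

£71674.67

D₁ = D₀ × (1 + g) = £3,020.00 × 1.068 = £3,225.3600
Growing perpetuity: P = D₁ / (r − g) = £3,225.3600 / (0.113 − 0.068) = £71,674.67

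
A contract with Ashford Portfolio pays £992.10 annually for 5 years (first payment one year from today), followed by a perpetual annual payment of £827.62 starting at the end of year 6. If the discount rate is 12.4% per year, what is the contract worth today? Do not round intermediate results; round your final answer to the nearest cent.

£7261.44

PV of 5-year annuity: £992.10 × [1 − (1+0.124)^−5] / 0.124 = 3541.14174
Perpetuity value at year 5: £827.62 / 0.124 = 6674.35484
PV of perpetuity: 6674.35484 / (1+0.124)^5 = 3720.29806
Total PV = 3541.14174 + 3720.29806 = 7261.43980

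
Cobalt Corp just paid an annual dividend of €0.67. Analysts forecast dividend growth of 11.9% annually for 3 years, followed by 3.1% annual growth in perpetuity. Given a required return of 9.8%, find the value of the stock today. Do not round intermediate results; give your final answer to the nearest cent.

€13.00

D_1 = 0.74973
D_2 = 0.83895
D_3 = 0.93878
Terminal value at year 3: TV = D_3×(1+g_2)/(r−g_2) = 0.96788/0.067 = 14.44604
P_0 = D_1/(1+r)^1 + D_2/(1+r)^2 + D_3/(1+r)^3 + TV/(1+r)^3
    = 0.68281 + 0.69587 + 0.70918 + 10.91294 = 13.00081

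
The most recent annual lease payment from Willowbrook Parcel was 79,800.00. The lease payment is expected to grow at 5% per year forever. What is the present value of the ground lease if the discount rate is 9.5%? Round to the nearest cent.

D₁ = D₀ × (1 + g) = 79,800.00 × 1.05 = 83,790.0000
Growing perpetuity: P = D₁ / (r − g) = 83,790.0000 / (0.095 − 0.05) = 1,862,000.00

1862000.00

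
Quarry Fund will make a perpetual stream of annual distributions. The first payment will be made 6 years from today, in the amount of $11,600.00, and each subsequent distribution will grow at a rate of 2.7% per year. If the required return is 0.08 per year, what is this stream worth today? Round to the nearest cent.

$148957.83

Value at end of year 5: C₁ / (r − g) = $11,600.00 / (0.08 − 0.027) = $218,867.9245
Discount to today: PV = $218,867.9245 / (1 + 0.08)^5 = $218,867.9245 / 1.469328 = $148,957.83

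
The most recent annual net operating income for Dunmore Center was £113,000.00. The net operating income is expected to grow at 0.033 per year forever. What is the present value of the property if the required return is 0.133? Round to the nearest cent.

£1167290.00

D₁ = D₀ × (1 + g) = £113,000.00 × 1.033 = £116,729.0000
Growing perpetuity: P = D₁ / (r − g) = £116,729.0000 / (0.133 − 0.033) = £1,167,290.00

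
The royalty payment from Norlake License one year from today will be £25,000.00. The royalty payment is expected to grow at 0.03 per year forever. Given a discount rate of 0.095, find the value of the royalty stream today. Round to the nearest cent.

Growing perpetuity: P = D₁ / (r − g) = £25,000.0000 / (0.095 − 0.03) = £384,615.38

£384615.38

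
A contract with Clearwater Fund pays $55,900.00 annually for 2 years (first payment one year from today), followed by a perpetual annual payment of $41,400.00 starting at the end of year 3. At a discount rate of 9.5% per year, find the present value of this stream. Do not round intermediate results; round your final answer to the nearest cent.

$461124.64

PV of 2-year annuity: $55,900.00 × [1 − (1+0.095)^−2] / 0.095 = 97671.44138
Perpetuity value at year 2: $41,400.00 / 0.095 = 435789.47368
PV of perpetuity: 435789.47368 / (1+0.095)^2 = 363453.20046
Total PV = 97671.44138 + 363453.20046 = 461124.64184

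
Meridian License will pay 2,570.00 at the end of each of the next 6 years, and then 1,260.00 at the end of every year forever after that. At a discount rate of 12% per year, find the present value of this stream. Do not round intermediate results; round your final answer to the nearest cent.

PV of 6-year annuity: 2,570.00 × [1 − (1+0.12)^−6] / 0.12 = 10566.31682
Perpetuity value at year 6: 1,260.00 / 0.12 = 10500.00000
PV of perpetuity: 10500.00000 / (1+0.12)^6 = 5319.62677
Total PV = 10566.31682 + 5319.62677 = 15885.94359

15885.94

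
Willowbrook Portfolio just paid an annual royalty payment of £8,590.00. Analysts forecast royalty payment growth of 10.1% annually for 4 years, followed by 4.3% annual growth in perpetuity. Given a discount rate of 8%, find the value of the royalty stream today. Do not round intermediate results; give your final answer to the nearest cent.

D_1 = 9457.59000
D_2 = 10412.80659
D_3 = 11464.50006
D_4 = 12622.41456
Terminal value at year 4: TV = D_4×(1+g_2)/(r−g_2) = 13165.17839/0.037 = 355815.63209
P_0 = D_1/(1+r)^1 + D_2/(1+r)^2 + D_3/(1+r)^3 + D_4/(1+r)^4 + TV/(1+r)^4
    = 8757.02778 + 8927.30332 + 9100.88977 + 9277.85152 + 261535.11168 = 297598.18406

£297598.18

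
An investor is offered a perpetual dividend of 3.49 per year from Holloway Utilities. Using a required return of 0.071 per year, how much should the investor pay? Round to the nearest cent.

Level perpetuity: PV = C / r = 3.49 / 0.071 = 49.15

49.15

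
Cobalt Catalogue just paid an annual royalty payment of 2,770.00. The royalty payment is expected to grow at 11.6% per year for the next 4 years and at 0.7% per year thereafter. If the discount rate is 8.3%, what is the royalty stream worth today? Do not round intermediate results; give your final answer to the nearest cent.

D_1 = 3091.32000
D_2 = 3449.91312
D_3 = 3850.10304
D_4 = 4296.71499
Terminal value at year 4: TV = D_4×(1+g_2)/(r−g_2) = 4326.79200/0.076 = 56931.47368
P_0 = D_1/(1+r)^1 + D_2/(1+r)^2 + D_3/(1+r)^3 + D_4/(1+r)^4 + TV/(1+r)^4
    = 2854.40443 + 2941.38074 + 3031.00730 + 3123.36487 + 41384.58450 = 53334.74185

53334.74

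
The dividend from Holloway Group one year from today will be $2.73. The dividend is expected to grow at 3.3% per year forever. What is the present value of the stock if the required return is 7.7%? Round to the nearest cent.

$62.05

Growing perpetuity: P = D₁ / (r − g) = $2.7300 / (0.077 − 0.033) = $62.05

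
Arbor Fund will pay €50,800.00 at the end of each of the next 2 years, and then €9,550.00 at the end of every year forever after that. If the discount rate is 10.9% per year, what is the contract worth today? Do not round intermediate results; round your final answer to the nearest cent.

PV of 2-year annuity: €50,800.00 × [1 − (1+0.109)^−2] / 0.109 = 87111.84253
Perpetuity value at year 2: €9,550.00 / 0.109 = 87614.67890
PV of perpetuity: 87614.67890 / (1+0.109)^2 = 71238.33842
Total PV = 87111.84253 + 71238.33842 = 158350.18095

€158350.18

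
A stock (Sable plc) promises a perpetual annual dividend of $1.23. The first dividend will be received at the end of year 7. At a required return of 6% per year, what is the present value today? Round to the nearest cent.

Value at end of year 6: C / r = $1.23 / 0.06 = $20.5000
Discount to today: PV = $20.5000 / (1 + 0.06)^6 = $20.5000 / 1.418519 = $14.45

$14.45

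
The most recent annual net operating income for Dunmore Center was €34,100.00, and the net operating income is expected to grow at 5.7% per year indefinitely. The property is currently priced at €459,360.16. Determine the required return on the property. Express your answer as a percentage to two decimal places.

13.55%

D₁ = €34,100.00 × 1.057 = €36,043.7000
P = D₁/(r − g) ⇒ r = D₁/P + g = €36,043.7000/€459,360.16 + 0.057 = 0.078465 + 0.057 = 0.135465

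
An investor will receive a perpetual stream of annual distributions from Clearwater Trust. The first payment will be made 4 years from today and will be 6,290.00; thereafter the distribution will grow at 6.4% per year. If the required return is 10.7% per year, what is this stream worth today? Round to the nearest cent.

107829.93

Value at end of year 3: C₁ / (r − g) = 6,290.00 / (0.107 − 0.064) = 146,279.0698
Discount to today: PV = 146,279.0698 / (1 + 0.107)^3 = 146,279.0698 / 1.356572 = 107,829.93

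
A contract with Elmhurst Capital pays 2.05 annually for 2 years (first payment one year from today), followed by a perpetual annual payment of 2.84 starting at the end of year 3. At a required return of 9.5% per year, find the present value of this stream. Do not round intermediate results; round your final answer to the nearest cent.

28.51

PV of 2-year annuity: 2.05 × [1 − (1+0.095)^−2] / 0.095 = 3.58187
Perpetuity value at year 2: 2.84 / 0.095 = 29.89474
PV of perpetuity: 29.89474 / (1+0.095)^2 = 24.93254
Total PV = 3.58187 + 24.93254 = 28.51441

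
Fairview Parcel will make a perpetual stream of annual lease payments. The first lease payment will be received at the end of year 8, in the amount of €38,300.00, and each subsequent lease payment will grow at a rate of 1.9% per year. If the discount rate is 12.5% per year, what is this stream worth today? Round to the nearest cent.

€158425.56

Value at end of year 7: C₁ / (r − g) = €38,300.00 / (0.125 − 0.019) = €361,320.7547
Discount to today: PV = €361,320.7547 / (1 + 0.125)^7 = €361,320.7547 / 2.280697 = €158,425.56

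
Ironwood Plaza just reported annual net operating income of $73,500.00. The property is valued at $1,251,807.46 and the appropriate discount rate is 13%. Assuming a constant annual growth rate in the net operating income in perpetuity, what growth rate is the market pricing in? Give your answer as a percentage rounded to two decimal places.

P = D₀(1+g)/(r−g) ⇒ P(r−g) = D₀(1+g) ⇒ g(P+D₀) = P·r − D₀
g = (P·r − D₀)/(P + D₀) = ($1,251,807.46×0.13 − $73,500.00) / ($1,251,807.46 + $73,500.00) = 0.067332

6.73%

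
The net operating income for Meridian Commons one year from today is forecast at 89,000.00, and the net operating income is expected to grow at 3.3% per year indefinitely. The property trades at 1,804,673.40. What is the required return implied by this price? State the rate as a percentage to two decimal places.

P = D₁/(r − g) ⇒ r = D₁/P + g = 89,000.0000/1,804,673.40 + 0.033 = 0.049316 + 0.033 = 0.082316

8.23%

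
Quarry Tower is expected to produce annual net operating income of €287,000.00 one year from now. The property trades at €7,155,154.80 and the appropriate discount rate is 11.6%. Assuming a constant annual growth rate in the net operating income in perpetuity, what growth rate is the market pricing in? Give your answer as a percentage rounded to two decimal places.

P = D₁/(r−g) ⇒ g = r − D₁/P = 0.116 − €287,000.00/€7,155,154.80 = 0.075889

7.59%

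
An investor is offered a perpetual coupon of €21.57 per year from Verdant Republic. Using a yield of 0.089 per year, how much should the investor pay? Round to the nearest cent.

Level perpetuity: PV = C / r = €21.57 / 0.089 = €242.36

€242.36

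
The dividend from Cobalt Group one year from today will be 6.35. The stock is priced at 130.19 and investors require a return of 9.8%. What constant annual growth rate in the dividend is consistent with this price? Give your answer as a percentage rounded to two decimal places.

4.92%

P = D₁/(r−g) ⇒ g = r − D₁/P = 0.098 − 6.35/130.19 = 0.049225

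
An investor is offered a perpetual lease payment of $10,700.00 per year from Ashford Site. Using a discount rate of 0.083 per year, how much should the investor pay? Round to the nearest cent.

Level perpetuity: PV = C / r = $10,700.00 / 0.083 = $128,915.66

$128915.66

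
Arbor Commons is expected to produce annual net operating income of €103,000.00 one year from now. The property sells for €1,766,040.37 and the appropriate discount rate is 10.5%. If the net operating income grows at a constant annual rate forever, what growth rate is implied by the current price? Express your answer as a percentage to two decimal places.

4.67%

P = D₁/(r−g) ⇒ g = r − D₁/P = 0.105 − €103,000.00/€1,766,040.37 = 0.046677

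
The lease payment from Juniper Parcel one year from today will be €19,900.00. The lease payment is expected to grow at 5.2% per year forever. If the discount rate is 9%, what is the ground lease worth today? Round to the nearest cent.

€523684.21

Growing perpetuity: P = D₁ / (r − g) = €19,900.0000 / (0.09 − 0.052) = €523,684.21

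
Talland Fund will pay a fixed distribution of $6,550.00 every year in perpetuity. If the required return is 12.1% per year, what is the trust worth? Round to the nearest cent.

Level perpetuity: PV = C / r = $6,550.00 / 0.121 = $54,132.23

$54132.23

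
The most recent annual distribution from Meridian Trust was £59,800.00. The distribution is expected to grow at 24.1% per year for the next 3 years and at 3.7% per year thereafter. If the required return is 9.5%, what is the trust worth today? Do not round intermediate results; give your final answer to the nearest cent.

£1788047.49

D_1 = 74211.80000
D_2 = 92096.84380
D_3 = 114292.18316
Terminal value at year 3: TV = D_3×(1+g_2)/(r−g_2) = 118520.99393/0.058 = 2043465.41263
P_0 = D_1/(1+r)^1 + D_2/(1+r)^2 + D_3/(1+r)^3 + TV/(1+r)^3
    = 67773.33333 + 76809.77778 + 87051.08148 + 1556413.30166 = 1788047.49425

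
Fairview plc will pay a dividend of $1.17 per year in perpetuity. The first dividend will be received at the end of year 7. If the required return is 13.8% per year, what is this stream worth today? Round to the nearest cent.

Value at end of year 6: C / r = $1.17 / 0.138 = $8.4783
Discount to today: PV = $8.4783 / (1 + 0.138)^6 = $8.4783 / 2.171969 = $3.90

$3.90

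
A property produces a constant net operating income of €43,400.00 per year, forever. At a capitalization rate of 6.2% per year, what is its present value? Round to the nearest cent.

Level perpetuity: PV = C / r = €43,400.00 / 0.062 = €700,000.00

€700000.00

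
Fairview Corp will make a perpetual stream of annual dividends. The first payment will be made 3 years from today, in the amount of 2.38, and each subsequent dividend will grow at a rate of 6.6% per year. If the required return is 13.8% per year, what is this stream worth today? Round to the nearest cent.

25.52

Value at end of year 2: C₁ / (r − g) = 2.38 / (0.138 − 0.066) = 33.0556
Discount to today: PV = 33.0556 / (1 + 0.138)^2 = 33.0556 / 1.295044 = 25.52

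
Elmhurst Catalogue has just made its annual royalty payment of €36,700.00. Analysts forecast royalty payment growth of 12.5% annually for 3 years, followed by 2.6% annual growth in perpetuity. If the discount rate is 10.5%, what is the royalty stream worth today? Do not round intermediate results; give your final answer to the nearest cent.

€617121.18

D_1 = 41287.50000
D_2 = 46448.43750
D_3 = 52254.49219
Terminal value at year 3: TV = D_3×(1+g_2)/(r−g_2) = 53613.10898/0.079 = 678646.94917
P_0 = D_1/(1+r)^1 + D_2/(1+r)^2 + D_3/(1+r)^3 + TV/(1+r)^3
    = 37364.25339 + 38040.52947 + 38729.04584 + 502987.35488 = 617121.18359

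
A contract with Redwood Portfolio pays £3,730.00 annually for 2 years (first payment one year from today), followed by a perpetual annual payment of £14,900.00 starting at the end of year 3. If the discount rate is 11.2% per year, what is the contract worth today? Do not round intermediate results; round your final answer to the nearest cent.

£113957.51

PV of 2-year annuity: £3,730.00 × [1 − (1+0.112)^−2] / 0.112 = 6370.78826
Perpetuity value at year 2: £14,900.00 / 0.112 = 133035.71429
PV of perpetuity: 133035.71429 / (1+0.112)^2 = 107586.72096
Total PV = 6370.78826 + 107586.72096 = 113957.50922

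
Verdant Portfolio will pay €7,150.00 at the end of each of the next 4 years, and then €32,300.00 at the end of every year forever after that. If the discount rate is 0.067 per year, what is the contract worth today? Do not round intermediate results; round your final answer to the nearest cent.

PV of 4-year annuity: €7,150.00 × [1 − (1+0.067)^−4] / 0.067 = 24383.48973
Perpetuity value at year 4: €32,300.00 / 0.067 = 482089.55224
PV of perpetuity: 482089.55224 / (1+0.067)^4 = 371937.56365
Total PV = 24383.48973 + 371937.56365 = 396321.05339

€396321.05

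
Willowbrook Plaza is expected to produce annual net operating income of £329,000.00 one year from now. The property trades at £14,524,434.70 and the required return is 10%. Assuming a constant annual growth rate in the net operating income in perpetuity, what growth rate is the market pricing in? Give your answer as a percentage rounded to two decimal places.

P = D₁/(r−g) ⇒ g = r − D₁/P = 0.1 − £329,000.00/£14,524,434.70 = 0.077349

7.73%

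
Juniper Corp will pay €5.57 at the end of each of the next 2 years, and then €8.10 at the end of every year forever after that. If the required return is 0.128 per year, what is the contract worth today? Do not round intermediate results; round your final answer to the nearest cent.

€59.05

PV of 2-year annuity: €5.57 × [1 − (1+0.128)^−2] / 0.128 = 9.31555
Perpetuity value at year 2: €8.10 / 0.128 = 63.28125
PV of perpetuity: 63.28125 / (1+0.128)^2 = 49.73440
Total PV = 9.31555 + 49.73440 = 59.04995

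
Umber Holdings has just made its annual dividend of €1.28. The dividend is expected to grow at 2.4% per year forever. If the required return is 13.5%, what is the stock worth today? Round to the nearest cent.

€11.81

D₁ = D₀ × (1 + g) = €1.28 × 1.024 = €1.3107
Growing perpetuity: P = D₁ / (r − g) = €1.3107 / (0.135 − 0.024) = €11.81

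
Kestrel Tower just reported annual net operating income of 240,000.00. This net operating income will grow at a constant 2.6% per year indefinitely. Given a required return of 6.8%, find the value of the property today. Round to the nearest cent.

D₁ = D₀ × (1 + g) = 240,000.00 × 1.026 = 246,240.0000
Growing perpetuity: P = D₁ / (r − g) = 246,240.0000 / (0.068 − 0.026) = 5,862,857.14

5862857.14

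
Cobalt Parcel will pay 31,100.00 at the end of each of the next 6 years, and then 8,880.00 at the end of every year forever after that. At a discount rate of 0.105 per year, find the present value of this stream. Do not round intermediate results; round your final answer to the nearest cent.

179943.65

PV of 6-year annuity: 31,100.00 × [1 − (1+0.105)^−6] / 0.105 = 133486.77896
Perpetuity value at year 6: 8,880.00 / 0.105 = 84571.42857
PV of perpetuity: 84571.42857 / (1+0.105)^6 = 46456.87561
Total PV = 133486.77896 + 46456.87561 = 179943.65457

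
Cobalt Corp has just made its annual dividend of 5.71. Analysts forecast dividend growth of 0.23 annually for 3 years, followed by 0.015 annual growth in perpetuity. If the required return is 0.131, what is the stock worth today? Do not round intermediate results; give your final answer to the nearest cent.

D_1 = 7.02330
D_2 = 8.63866
D_3 = 10.62555
Terminal value at year 3: TV = D_3×(1+g_2)/(r−g_2) = 10.78493/0.116 = 92.97357
P_0 = D_1/(1+r)^1 + D_2/(1+r)^2 + D_3/(1+r)^3 + TV/(1+r)^3
    = 6.20981 + 6.75338 + 7.34452 + 64.26458 = 84.57230

84.57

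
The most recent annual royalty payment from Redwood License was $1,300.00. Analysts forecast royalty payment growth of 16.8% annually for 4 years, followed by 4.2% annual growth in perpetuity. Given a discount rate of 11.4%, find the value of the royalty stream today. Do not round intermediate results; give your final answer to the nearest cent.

$28597.20

D_1 = 1518.40000
D_2 = 1773.49120
D_3 = 2071.43772
D_4 = 2419.43926
Terminal value at year 4: TV = D_4×(1+g_2)/(r−g_2) = 2521.05571/0.072 = 35014.66261
P_0 = D_1/(1+r)^1 + D_2/(1+r)^2 + D_3/(1+r)^3 + D_4/(1+r)^4 + TV/(1+r)^4
    = 1363.01616 + 1429.08696 + 1498.36047 + 1570.99195 + 22735.74463 = 28597.20017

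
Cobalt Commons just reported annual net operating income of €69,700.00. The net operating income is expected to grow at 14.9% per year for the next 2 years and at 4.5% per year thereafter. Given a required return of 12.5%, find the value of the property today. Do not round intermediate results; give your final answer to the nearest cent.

D_1 = 80085.30000
D_2 = 92018.00970
Terminal value at year 2: TV = D_2×(1+g_2)/(r−g_2) = 96158.82014/0.08 = 1201985.25171
P_0 = D_1/(1+r)^1 + D_2/(1+r)^2 + TV/(1+r)^2
    = 71186.93333 + 72705.58791 + 949716.74209 = 1093609.26333

€1093609.26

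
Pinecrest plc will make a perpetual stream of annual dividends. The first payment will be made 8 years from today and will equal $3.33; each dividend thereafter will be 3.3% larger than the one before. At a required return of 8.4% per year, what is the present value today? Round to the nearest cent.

$37.13

Value at end of year 7: C₁ / (r − g) = $3.33 / (0.084 − 0.033) = $65.2941
Discount to today: PV = $65.2941 / (1 + 0.084)^7 = $65.2941 / 1.758754 = $37.13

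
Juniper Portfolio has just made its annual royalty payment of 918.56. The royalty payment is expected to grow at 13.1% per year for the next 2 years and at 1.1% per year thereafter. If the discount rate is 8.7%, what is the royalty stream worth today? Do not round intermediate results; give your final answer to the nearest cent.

D_1 = 1038.89136
D_2 = 1174.98613
Terminal value at year 2: TV = D_2×(1+g_2)/(r−g_2) = 1187.91098/0.076 = 15630.40757
P_0 = D_1/(1+r)^1 + D_2/(1+r)^2 + TV/(1+r)^2
    = 955.74182 + 994.42870 + 13228.51867 = 15178.68919

15178.69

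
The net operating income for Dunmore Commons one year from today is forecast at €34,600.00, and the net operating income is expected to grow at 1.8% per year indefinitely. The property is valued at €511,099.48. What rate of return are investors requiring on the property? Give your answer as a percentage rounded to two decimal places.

8.57%

P = D₁/(r − g) ⇒ r = D₁/P + g = €34,600.0000/€511,099.48 + 0.018 = 0.067697 + 0.018 = 0.085697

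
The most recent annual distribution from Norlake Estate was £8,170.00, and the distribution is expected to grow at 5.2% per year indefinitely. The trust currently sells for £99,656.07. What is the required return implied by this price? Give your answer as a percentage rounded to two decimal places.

D₁ = £8,170.00 × 1.052 = £8,594.8400
P = D₁/(r − g) ⇒ r = D₁/P + g = £8,594.8400/£99,656.07 + 0.052 = 0.086245 + 0.052 = 0.138245

13.82%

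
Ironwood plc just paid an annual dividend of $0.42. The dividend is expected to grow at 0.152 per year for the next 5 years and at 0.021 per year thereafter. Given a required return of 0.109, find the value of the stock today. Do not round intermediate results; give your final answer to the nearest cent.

$8.25

D_1 = 0.48384
D_2 = 0.55738
D_3 = 0.64211
D_4 = 0.73971
D_5 = 0.85214
Terminal value at year 5: TV = D_5×(1+g_2)/(r−g_2) = 0.87004/0.088 = 9.88678
P_0 = D_1/(1+r)^1 + D_2/(1+r)^2 + D_3/(1+r)^3 + D_4/(1+r)^4 + D_5/(1+r)^5 + TV/(1+r)^5
    = 0.43628 + 0.45320 + 0.47077 + 0.48903 + 0.50799 + 5.89382 = 8.25110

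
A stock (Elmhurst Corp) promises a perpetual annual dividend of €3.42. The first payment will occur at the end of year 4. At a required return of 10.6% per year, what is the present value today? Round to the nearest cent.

Value at end of year 3: C / r = €3.42 / 0.106 = €32.2642
Discount to today: PV = €32.2642 / (1 + 0.106)^3 = €32.2642 / 1.352899 = €23.85

€23.85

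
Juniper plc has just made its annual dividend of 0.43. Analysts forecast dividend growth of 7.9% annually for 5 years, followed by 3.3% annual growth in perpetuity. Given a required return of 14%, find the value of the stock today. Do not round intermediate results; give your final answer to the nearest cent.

4.98

D_1 = 0.46397
D_2 = 0.50062
D_3 = 0.54017
D_4 = 0.58285
D_5 = 0.62889
Terminal value at year 5: TV = D_5×(1+g_2)/(r−g_2) = 0.64964/0.107 = 6.07145
P_0 = D_1/(1+r)^1 + D_2/(1+r)^2 + D_3/(1+r)^3 + D_4/(1+r)^4 + D_5/(1+r)^5 + TV/(1+r)^5
    = 0.40699 + 0.38521 + 0.36460 + 0.34509 + 0.32663 + 3.15332 = 4.98184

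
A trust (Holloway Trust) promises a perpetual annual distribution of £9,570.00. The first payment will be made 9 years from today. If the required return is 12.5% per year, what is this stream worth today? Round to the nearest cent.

£29838.83

Value at end of year 8: C / r = £9,570.00 / 0.125 = £76,560.0000
Discount to today: PV = £76,560.0000 / (1 + 0.125)^8 = £76,560.0000 / 2.565785 = £29,838.83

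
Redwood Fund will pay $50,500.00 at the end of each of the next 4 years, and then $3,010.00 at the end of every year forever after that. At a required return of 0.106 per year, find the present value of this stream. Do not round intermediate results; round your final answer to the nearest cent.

PV of 4-year annuity: $50,500.00 × [1 − (1+0.106)^−4] / 0.106 = 158020.99908
Perpetuity value at year 4: $3,010.00 / 0.106 = 28396.22642
PV of perpetuity: 28396.22642 / (1+0.106)^4 = 18977.54904
Total PV = 158020.99908 + 18977.54904 = 176998.54813

$176998.55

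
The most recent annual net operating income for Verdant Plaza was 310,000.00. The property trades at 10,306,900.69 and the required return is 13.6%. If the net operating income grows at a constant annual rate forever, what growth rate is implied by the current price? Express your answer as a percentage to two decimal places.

P = D₀(1+g)/(r−g) ⇒ P(r−g) = D₀(1+g) ⇒ g(P+D₀) = P·r − D₀
g = (P·r − D₀)/(P + D₀) = (10,306,900.69×0.136 − 310,000.00) / (10,306,900.69 + 310,000.00) = 0.102830

10.28%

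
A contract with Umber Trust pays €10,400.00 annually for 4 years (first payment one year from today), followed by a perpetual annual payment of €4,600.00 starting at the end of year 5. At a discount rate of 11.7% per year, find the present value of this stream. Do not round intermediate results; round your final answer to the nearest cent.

€57044.76

PV of 4-year annuity: €10,400.00 × [1 − (1+0.117)^−4] / 0.117 = 31789.06285
Perpetuity value at year 4: €4,600.00 / 0.117 = 39316.23932
PV of perpetuity: 39316.23932 / (1+0.117)^4 = 25255.69228
Total PV = 31789.06285 + 25255.69228 = 57044.75514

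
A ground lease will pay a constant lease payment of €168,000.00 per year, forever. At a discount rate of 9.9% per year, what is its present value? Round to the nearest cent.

Level perpetuity: PV = C / r = €168,000.00 / 0.099 = €1,696,969.70

€1696969.70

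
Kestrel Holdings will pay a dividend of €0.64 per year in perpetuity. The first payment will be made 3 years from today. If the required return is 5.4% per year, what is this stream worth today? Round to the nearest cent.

€10.67

Value at end of year 2: C / r = €0.64 / 0.054 = €11.8519
Discount to today: PV = €11.8519 / (1 + 0.054)^2 = €11.8519 / 1.110916 = €10.67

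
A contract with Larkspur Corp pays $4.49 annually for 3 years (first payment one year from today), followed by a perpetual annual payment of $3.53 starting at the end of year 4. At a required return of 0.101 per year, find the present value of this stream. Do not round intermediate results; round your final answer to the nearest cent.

PV of 3-year annuity: $4.49 × [1 − (1+0.101)^−3] / 0.101 = 11.14634
Perpetuity value at year 3: $3.53 / 0.101 = 34.95050
PV of perpetuity: 34.95050 / (1+0.101)^3 = 26.18734
Total PV = 11.14634 + 26.18734 = 37.33368

$37.33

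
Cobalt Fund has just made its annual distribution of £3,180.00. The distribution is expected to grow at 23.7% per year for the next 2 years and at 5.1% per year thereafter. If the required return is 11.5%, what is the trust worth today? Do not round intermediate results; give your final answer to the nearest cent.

£71716.53

D_1 = 3933.66000
D_2 = 4865.93742
Terminal value at year 2: TV = D_2×(1+g_2)/(r−g_2) = 5114.10023/0.064 = 79907.81607
P_0 = D_1/(1+r)^1 + D_2/(1+r)^2 + TV/(1+r)^2
    = 3527.94619 + 3913.96362 + 64274.62130 = 71716.53111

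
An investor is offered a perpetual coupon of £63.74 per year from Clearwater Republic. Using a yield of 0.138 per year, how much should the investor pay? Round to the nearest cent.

£461.88

Level perpetuity: PV = C / r = £63.74 / 0.138 = £461.88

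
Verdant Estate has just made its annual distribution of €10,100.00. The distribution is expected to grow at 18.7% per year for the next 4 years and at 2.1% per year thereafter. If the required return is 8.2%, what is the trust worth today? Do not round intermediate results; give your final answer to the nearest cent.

D_1 = 11988.70000
D_2 = 14230.58690
D_3 = 16891.70665
D_4 = 20050.45579
Terminal value at year 4: TV = D_4×(1+g_2)/(r−g_2) = 20471.51537/0.061 = 335598.61255
P_0 = D_1/(1+r)^1 + D_2/(1+r)^2 + D_3/(1+r)^3 + D_4/(1+r)^4 + TV/(1+r)^4
    = 11080.12939 + 12155.37300 + 13334.96095 + 14629.01909 + 244856.20470 = 296055.68713

€296055.69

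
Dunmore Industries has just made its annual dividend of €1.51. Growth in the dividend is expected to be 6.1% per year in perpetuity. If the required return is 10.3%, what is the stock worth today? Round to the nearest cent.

€38.15

D₁ = D₀ × (1 + g) = €1.51 × 1.061 = €1.6021
Growing perpetuity: P = D₁ / (r − g) = €1.6021 / (0.103 − 0.061) = €38.15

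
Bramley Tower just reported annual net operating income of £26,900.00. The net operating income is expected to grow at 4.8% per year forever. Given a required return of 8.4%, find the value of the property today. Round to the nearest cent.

£783088.89

D₁ = D₀ × (1 + g) = £26,900.00 × 1.048 = £28,191.2000
Growing perpetuity: P = D₁ / (r − g) = £28,191.2000 / (0.084 − 0.048) = £783,088.89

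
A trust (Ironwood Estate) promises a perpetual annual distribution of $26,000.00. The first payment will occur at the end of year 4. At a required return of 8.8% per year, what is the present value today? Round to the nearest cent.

$229405.59

Value at end of year 3: C / r = $26,000.00 / 0.088 = $295,454.5455
Discount to today: PV = $295,454.5455 / (1 + 0.088)^3 = $295,454.5455 / 1.287913 = $229,405.59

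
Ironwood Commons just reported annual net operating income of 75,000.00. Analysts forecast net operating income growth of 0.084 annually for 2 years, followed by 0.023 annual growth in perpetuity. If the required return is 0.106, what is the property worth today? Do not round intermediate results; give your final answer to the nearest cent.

D_1 = 81300.00000
D_2 = 88129.20000
Terminal value at year 2: TV = D_2×(1+g_2)/(r−g_2) = 90156.17160/0.083 = 1086218.93494
P_0 = D_1/(1+r)^1 + D_2/(1+r)^2 + TV/(1+r)^2
    = 73508.13743 + 72045.95025 + 887988.03742 = 1033542.12510

1033542.13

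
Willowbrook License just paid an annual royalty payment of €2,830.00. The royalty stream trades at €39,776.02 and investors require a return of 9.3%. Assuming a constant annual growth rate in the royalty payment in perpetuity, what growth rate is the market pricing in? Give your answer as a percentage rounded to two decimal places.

P = D₀(1+g)/(r−g) ⇒ P(r−g) = D₀(1+g) ⇒ g(P+D₀) = P·r − D₀
g = (P·r − D₀)/(P + D₀) = (€39,776.02×0.093 − €2,830.00) / (€39,776.02 + €2,830.00) = 0.020400

2.04%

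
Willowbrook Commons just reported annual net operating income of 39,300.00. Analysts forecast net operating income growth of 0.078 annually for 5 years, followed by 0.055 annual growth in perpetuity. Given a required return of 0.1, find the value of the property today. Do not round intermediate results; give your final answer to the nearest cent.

1017862.21

D_1 = 42365.40000
D_2 = 45669.90120
D_3 = 49232.15349
D_4 = 53072.26147
D_5 = 57211.89786
Terminal value at year 5: TV = D_5×(1+g_2)/(r−g_2) = 60358.55224/0.045 = 1341301.16095
P_0 = D_1/(1+r)^1 + D_2/(1+r)^2 + D_3/(1+r)^3 + D_4/(1+r)^4 + D_5/(1+r)^5 + TV/(1+r)^5
    = 38514.00000 + 37743.72000 + 36988.84560 + 36249.06869 + 35524.08731 + 832842.49148 = 1017862.21308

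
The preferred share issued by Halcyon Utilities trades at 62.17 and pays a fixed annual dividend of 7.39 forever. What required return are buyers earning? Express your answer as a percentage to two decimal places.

P = C/r ⇒ r = C/P = 7.39/62.17 = 0.118868

11.89%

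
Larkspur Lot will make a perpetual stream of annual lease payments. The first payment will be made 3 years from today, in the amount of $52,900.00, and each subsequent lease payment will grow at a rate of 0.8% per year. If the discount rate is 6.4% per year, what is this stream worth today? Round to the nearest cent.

$834419.39

Value at end of year 2: C₁ / (r − g) = $52,900.00 / (0.064 − 0.008) = $944,642.8571
Discount to today: PV = $944,642.8571 / (1 + 0.064)^2 = $944,642.8571 / 1.132096 = $834,419.39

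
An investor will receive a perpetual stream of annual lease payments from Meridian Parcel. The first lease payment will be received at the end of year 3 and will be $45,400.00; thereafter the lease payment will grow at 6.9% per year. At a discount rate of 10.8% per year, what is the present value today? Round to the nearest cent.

$948225.71

Value at end of year 2: C₁ / (r − g) = $45,400.00 / (0.108 − 0.069) = $1,164,102.5641
Discount to today: PV = $1,164,102.5641 / (1 + 0.108)^2 = $1,164,102.5641 / 1.227664 = $948,225.71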